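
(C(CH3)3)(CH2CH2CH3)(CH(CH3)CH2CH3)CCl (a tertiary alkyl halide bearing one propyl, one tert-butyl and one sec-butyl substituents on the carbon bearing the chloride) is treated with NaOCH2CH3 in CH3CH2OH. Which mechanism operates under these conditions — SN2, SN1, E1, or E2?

E2

Conditions: a strong base with a tertiary substrate bearing a β-hydrogen.
These conditions are the textbook signature of the E2 pathway.
A strong (often hindered) base removes a β-H in concert with loss of the leaving group — bimolecular elimination.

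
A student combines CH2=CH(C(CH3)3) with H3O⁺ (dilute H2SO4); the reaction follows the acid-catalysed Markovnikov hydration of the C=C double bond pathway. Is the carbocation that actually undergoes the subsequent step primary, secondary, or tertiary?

Step 1: Electrophilic addition begins with the π(C=C) electrons forming a bond to the proton of H3O⁺. Following Markovnikov's rule, the resulting cation is secondary. H2O is released.
Step 2: A 1,2-methyl shift from the adjacent tert-butyl carbon moves the positive charge from the secondary centre to an adjacent carbon, generating a more stable tertiary carbocation.
The cation rearranges from secondary to tertiary via a 1,2-methyl shift from the adjacent tert-butyl carbon; the tertiary cation is what reacts next.

tertiary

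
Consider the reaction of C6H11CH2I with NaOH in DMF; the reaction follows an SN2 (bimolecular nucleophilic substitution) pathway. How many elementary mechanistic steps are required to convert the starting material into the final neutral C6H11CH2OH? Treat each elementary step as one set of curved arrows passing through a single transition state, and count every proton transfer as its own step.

1

Step 1: Backside attack by OH⁻ on the carbon bearing the iodide: the new C–O bond forms as the C–I bond breaks, with Walden inversion at carbon.
Total: 1 elementary step.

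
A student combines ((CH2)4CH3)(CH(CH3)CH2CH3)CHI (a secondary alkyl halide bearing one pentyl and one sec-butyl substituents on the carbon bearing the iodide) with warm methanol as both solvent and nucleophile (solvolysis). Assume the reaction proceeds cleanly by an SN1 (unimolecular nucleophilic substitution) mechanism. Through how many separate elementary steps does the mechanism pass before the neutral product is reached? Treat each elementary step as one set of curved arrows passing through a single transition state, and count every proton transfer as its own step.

Step 1: Rate-determining heterolysis of the C–I bond gives I⁻ and a secondary carbocation.
Step 2: Carbocation rearrangement: a 1,2-hydride shift from the adjacent sec-butyl carbon converts the initially-formed secondary cation into the more stable tertiary cation.
Step 3: CH3OH donates an oxygen lone pair into the empty p orbital of the cation, giving a protonated ether (an oxonium ion).
Step 4: Deprotonation of the oxonium oxygen by solvent methanol yields the neutral ether.
Total: 4 elementary steps.

4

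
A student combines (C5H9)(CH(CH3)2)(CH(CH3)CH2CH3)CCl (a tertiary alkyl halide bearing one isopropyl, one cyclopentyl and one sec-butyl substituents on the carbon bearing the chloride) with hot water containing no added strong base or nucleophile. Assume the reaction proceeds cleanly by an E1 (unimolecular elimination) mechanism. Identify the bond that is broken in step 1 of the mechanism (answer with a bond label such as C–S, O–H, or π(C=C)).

C–Cl

Step 1: Ionisation: the C–Cl σ-bond cleaves heterolytically; both bonding electrons depart with Cl⁻, leaving a tertiary carbocation at the α-carbon.
The bond broken in this step is the C–Cl bond.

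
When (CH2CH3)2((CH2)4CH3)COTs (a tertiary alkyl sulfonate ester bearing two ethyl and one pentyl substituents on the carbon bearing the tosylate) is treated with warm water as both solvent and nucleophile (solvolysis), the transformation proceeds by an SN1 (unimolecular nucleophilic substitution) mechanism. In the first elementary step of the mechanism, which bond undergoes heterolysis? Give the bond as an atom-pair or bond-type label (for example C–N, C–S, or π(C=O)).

Step 1: Unassisted departure of TsO⁻ (taking the C–O bonding pair) generates a tertiary carbocation.
The bond broken in this step is the C–O bond.

C–O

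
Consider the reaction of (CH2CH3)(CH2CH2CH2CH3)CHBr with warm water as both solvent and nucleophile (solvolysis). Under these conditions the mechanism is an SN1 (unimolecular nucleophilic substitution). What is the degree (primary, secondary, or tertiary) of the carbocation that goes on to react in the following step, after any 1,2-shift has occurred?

secondary

Step 1: Rate-determining heterolysis of the C–Br bond gives Br⁻ and a secondary carbocation.
No single 1,2-shift to an adjacent carbon would give a more-substituted cation, so no rearrangement occurs.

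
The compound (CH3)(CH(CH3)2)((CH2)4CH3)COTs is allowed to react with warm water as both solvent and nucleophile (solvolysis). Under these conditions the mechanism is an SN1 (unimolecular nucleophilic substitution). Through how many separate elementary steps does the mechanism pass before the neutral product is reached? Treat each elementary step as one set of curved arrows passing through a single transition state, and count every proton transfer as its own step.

3

Step 1: Unassisted departure of TsO⁻ (taking the C–O bonding pair) generates a tertiary carbocation.
(No 1,2-shift: no single shift to an adjacent carbon would give a more stable cation.)
Step 2: A lone pair on the oxygen of H2O attacks the carbocation, forming a new C–O σ-bond and an oxonium ion.
Step 3: Proton transfer from the O–H of the oxonium ion to a solvent molecule delivers the neutral alcohol.
Total: 3 elementary steps.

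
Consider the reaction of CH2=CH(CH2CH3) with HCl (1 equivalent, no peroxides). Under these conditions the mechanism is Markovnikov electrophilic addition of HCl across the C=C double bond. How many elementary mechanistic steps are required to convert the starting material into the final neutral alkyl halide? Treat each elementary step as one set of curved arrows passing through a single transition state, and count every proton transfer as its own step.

Step 1: Electrophilic addition begins with the π(C=C) electrons forming a bond to the proton of HCl. Following Markovnikov's rule, the resulting cation is secondary. The H–Cl bond breaks heterolytically, releasing Cl⁻.
(No 1,2-shift: no single shift to an adjacent carbon would give a more stable cation.)
Step 2: Nucleophilic attack by Cl⁻ on the carbocation completes the addition, giving R–Cl.
Total: 2 elementary steps.

2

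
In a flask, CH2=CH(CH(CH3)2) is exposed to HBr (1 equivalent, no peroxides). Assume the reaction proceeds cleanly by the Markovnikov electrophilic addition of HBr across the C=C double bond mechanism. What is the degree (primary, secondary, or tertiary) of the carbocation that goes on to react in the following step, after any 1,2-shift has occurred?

Step 1: The π electrons of the C=C bond attack a proton of HBr; Markovnikov addition places the new C–H on the less-substituted alkene carbon, so the positive charge ends up on the more-substituted carbon — a secondary carbocation. The H–Br bond breaks heterolytically, releasing Br⁻.
Step 2: Carbocation rearrangement: a 1,2-hydride shift from the adjacent isopropyl carbon converts the initially-formed secondary cation into the more stable tertiary cation.
The cation rearranges from secondary to tertiary via a 1,2-hydride shift from the adjacent isopropyl carbon; the tertiary cation is what reacts next.

tertiary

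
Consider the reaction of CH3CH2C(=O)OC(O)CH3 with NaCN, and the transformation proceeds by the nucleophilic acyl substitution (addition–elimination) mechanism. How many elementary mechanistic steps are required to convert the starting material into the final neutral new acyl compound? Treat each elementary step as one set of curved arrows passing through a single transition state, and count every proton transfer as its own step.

Step 1: CN⁻ adds to the carbonyl carbon; the C=O π electrons shift onto oxygen and a tetrahedral alkoxide intermediate forms.
Step 2: Collapse of the tetrahedral intermediate: the alkoxide oxygen pushes its lone pair back to re-form C=O while CH3CO2⁻ leaves.
Total: 2 elementary steps.

2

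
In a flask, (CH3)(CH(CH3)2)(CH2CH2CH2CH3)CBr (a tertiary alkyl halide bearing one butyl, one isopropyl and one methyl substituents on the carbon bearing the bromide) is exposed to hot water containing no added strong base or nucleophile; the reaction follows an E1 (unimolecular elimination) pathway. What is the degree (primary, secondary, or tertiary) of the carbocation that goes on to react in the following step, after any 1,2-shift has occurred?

tertiary

Step 1: Unassisted departure of Br⁻ (taking the C–Br bonding pair) generates a tertiary carbocation.
No single 1,2-shift to an adjacent carbon would give a more-substituted cation, so no rearrangement occurs.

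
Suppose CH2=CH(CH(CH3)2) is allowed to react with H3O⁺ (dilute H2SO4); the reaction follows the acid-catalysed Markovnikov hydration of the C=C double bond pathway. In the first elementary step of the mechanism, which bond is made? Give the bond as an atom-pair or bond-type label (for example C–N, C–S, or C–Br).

Step 1: The π electrons of the C=C bond attack a proton of H3O⁺; Markovnikov addition places the new C–H on the less-substituted alkene carbon, so the positive charge ends up on the more-substituted carbon — a secondary carbocation. H2O is released.
The bond formed in this step is the C–H bond.

C–H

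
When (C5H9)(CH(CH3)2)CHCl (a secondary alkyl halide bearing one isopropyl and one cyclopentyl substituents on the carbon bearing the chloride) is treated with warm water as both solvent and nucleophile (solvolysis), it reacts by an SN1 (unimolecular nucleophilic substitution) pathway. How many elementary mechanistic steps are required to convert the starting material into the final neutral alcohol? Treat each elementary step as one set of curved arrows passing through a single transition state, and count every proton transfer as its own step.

4

Step 1: Rate-determining heterolysis of the C–Cl bond gives Cl⁻ and a secondary carbocation.
Step 2: A hydride (H with its bonding pair) migrates from the adjacent isopropyl carbon to the cationic centre — a 1,2-hydride shift — upgrading the secondary cation to a tertiary one.
Step 3: Nucleophilic capture: the oxygen of H2O bonds to the cationic carbon, producing an oxonium-ion intermediate.
Step 4: Proton transfer from the O–H of the oxonium ion to a solvent molecule delivers the neutral alcohol.
Total: 4 elementary steps.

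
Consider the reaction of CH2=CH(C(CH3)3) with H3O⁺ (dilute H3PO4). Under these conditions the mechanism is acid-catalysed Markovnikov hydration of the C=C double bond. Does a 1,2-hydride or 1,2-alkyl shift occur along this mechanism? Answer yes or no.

The first-formed carbocation is secondary.
The adjacent tert-butyl carbon has no hydrogen but bears methyl groups; migration of one methyl with its bonding pair (a 1,2-methyl shift) places the charge on a tertiary centre.
Tertiary is more stable than secondary, so the shift occurs.

yes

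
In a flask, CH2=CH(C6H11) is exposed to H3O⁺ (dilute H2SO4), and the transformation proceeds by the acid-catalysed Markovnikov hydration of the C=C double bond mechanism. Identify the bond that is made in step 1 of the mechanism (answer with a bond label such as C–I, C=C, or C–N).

Step 1: Protonation of the alkene by H3O⁺: the π bond acts as the nucleophile and picks up H⁺, giving the more stable (Markovnikov) secondary carbocation. H2O is released.
The bond formed in this step is the C–H bond.

C–H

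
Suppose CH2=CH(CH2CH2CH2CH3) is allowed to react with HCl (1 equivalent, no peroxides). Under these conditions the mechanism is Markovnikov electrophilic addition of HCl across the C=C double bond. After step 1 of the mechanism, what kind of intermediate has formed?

Step 1: The π electrons of the C=C bond attack a proton of HCl; Markovnikov addition places the new C–H on the less-substituted alkene carbon, so the positive charge ends up on the more-substituted carbon — a secondary carbocation. The H–Cl bond breaks heterolytically, releasing Cl⁻.
After step 1 the species present is a secondary carbocation.

secondary carbocation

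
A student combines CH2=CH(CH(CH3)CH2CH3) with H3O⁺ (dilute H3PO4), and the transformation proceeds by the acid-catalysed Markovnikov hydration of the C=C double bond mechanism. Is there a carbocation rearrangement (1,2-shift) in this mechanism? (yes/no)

The first-formed carbocation is secondary.
The adjacent sec-butyl carbon already bears 2 other carbon substituents and has a hydrogen to migrate; after a 1,2-hydride shift from that carbon the positive charge sits on a tertiary centre.
Tertiary is more stable than secondary, so the shift occurs.

yes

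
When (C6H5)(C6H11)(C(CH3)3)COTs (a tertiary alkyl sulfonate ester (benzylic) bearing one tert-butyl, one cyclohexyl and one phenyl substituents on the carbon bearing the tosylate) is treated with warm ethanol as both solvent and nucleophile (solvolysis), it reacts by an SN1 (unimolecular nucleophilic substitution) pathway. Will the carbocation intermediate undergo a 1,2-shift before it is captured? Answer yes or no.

no

The first-formed carbocation is tertiary.
No single 1,2-shift to an adjacent carbon would produce a more-substituted cation than the one already present, so no rearrangement occurs.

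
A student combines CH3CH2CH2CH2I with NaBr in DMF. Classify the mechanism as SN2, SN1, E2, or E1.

Conditions: a primary substrate with a strong nucleophile in the polar aprotic solvent DMF.
These conditions are the textbook signature of the SN2 pathway.
An unhindered substrate with a strong nucleophile in a polar aprotic solvent favours one-step backside displacement.

SN2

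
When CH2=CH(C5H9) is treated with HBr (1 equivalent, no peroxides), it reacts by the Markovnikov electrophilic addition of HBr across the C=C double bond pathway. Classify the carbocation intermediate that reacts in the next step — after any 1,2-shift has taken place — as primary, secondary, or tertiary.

tertiary

Step 1: The π electrons of the C=C bond attack a proton of HBr; Markovnikov addition places the new C–H on the less-substituted alkene carbon, so the positive charge ends up on the more-substituted carbon — a secondary carbocation. The H–Br bond breaks heterolytically, releasing Br⁻.
Step 2: A 1,2-hydride shift from the adjacent cyclopentyl carbon moves the positive charge from the secondary centre to an adjacent carbon, generating a more stable tertiary carbocation.
The cation rearranges from secondary to tertiary via a 1,2-hydride shift from the adjacent cyclopentyl carbon; the tertiary cation is what reacts next.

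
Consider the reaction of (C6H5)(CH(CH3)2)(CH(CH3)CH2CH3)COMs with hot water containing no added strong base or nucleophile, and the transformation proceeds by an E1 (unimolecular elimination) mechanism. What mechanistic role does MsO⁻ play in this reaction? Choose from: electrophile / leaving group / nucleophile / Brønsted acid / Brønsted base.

leaving group

Step 1: Rate-determining heterolysis of the C–O bond gives MsO⁻ and a tertiary carbocation.
MsO⁻ departs with both electrons of the breaking σ-bond — that is the definition of a leaving group.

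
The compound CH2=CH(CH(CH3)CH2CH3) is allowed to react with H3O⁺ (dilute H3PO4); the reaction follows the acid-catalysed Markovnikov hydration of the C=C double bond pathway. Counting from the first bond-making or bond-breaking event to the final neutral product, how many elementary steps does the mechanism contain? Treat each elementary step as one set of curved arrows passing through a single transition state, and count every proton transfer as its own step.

4

Step 1: Protonation of the alkene by H3O⁺: the π bond acts as the nucleophile and picks up H⁺, giving the more stable (Markovnikov) secondary carbocation. H2O is released.
Step 2: Carbocation rearrangement: a 1,2-hydride shift from the adjacent sec-butyl carbon converts the initially-formed secondary cation into the more stable tertiary cation.
Step 3: A lone pair on the oxygen of H2O attacks the carbocation, forming a C–O bond and an oxonium ion (a protonated alcohol).
Step 4: Proton transfer from the O–H of the oxonium ion to H2O completes the catalytic cycle and yields the alcohol.
Total: 4 elementary steps.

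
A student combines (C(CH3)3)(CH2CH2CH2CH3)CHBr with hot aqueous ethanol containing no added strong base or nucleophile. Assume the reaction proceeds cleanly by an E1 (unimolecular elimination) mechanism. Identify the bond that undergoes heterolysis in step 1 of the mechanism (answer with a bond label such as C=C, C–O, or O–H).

C–Br

Step 1: The C–Br bond breaks with both electrons going to the bromide; Br⁻ leaves and a secondary carbocation remains.
The bond broken in this step is the C–Br bond.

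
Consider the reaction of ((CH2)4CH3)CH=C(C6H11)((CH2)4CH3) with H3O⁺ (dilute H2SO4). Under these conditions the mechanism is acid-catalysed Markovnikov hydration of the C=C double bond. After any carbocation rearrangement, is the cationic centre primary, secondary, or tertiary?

tertiary

Step 1: Protonation of the alkene by H3O⁺: the π bond acts as the nucleophile and picks up H⁺, giving the more stable (Markovnikov) tertiary carbocation. H2O is released.
No single 1,2-shift to an adjacent carbon would give a more-substituted cation, so no rearrangement occurs.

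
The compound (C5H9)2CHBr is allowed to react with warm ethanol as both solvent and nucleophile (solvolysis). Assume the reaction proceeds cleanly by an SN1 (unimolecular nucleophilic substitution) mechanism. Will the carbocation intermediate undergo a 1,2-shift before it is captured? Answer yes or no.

The first-formed carbocation is secondary.
The adjacent cyclopentyl carbon already bears 2 other carbon substituents and has a hydrogen to migrate; after a 1,2-hydride shift from that carbon the positive charge sits on a tertiary centre.
Tertiary is more stable than secondary, so the shift occurs.

yes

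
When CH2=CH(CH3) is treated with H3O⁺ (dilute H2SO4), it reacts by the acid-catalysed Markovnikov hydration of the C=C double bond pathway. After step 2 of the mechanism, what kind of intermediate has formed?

oxonium ion

Step 1: The π electrons of the C=C bond attack a proton of H3O⁺; Markovnikov addition places the new C–H on the less-substituted alkene carbon, so the positive charge ends up on the more-substituted carbon — a secondary carbocation. H2O is released.
Step 2: Nucleophilic capture of the cation by H2O produces the protonated alcohol (an oxonium ion).
After step 2 the species present is an oxonium ion.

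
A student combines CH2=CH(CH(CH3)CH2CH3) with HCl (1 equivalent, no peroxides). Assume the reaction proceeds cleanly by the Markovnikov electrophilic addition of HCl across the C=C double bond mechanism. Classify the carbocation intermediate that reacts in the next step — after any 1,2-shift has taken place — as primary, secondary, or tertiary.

tertiary

Step 1: Electrophilic addition begins with the π(C=C) electrons forming a bond to the proton of HCl. Following Markovnikov's rule, the resulting cation is secondary. The H–Cl bond breaks heterolytically, releasing Cl⁻.
Step 2: A hydride (H with its bonding pair) migrates from the adjacent sec-butyl carbon to the cationic centre — a 1,2-hydride shift — upgrading the secondary cation to a tertiary one.
The cation rearranges from secondary to tertiary via a 1,2-hydride shift from the adjacent sec-butyl carbon; the tertiary cation is what reacts next.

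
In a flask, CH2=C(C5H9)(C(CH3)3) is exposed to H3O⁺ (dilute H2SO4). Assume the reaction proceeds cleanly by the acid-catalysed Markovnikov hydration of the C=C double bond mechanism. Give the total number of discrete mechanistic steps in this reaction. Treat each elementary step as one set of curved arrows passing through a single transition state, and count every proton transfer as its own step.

3

Step 1: Protonation of the alkene by H3O⁺: the π bond acts as the nucleophile and picks up H⁺, giving the more stable (Markovnikov) tertiary carbocation. H2O is released.
(No 1,2-shift: no single shift to an adjacent carbon would give a more stable cation.)
Step 2: Nucleophilic capture of the cation by H2O produces the protonated alcohol (an oxonium ion).
Step 3: Deprotonation of the oxonium ion by a water molecule delivers the neutral alcohol and regenerates the acid catalyst.
Total: 3 elementary steps.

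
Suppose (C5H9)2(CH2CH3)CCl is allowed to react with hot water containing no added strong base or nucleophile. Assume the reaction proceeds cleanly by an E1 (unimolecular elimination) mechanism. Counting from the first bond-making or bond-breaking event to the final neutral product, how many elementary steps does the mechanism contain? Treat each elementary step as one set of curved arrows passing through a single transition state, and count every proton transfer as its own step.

2

Step 1: The C–Cl bond breaks with both electrons going to the chloride; Cl⁻ leaves and a tertiary carbocation remains.
(No 1,2-shift: no single shift to an adjacent carbon would give a more stable cation.)
Step 2: A water molecule (solvent) deprotonates a β-carbon; as the C–H bond breaks, those electrons form the new alkene π bond.
Total: 2 elementary steps.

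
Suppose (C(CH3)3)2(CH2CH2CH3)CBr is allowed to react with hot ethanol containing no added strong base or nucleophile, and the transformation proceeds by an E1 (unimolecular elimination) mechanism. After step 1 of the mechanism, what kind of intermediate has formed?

Step 1: Rate-determining heterolysis of the C–Br bond gives Br⁻ and a tertiary carbocation.
After step 1 the species present is a tertiary carbocation.

tertiary carbocation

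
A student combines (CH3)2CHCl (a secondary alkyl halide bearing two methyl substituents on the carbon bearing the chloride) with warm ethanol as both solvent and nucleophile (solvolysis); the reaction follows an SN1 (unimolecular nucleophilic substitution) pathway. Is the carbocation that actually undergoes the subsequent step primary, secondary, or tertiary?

Step 1: The C–Cl bond breaks with both electrons going to the chloride; Cl⁻ leaves and a secondary carbocation remains.
No single 1,2-shift to an adjacent carbon would give a more-substituted cation, so no rearrangement occurs.

secondary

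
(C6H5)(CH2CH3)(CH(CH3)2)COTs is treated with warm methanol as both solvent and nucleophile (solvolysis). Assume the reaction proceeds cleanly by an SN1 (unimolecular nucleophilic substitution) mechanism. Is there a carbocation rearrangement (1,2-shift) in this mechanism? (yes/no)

The first-formed carbocation is tertiary.
No single 1,2-shift to an adjacent carbon would produce a more-substituted cation than the one already present, so no rearrangement occurs.

no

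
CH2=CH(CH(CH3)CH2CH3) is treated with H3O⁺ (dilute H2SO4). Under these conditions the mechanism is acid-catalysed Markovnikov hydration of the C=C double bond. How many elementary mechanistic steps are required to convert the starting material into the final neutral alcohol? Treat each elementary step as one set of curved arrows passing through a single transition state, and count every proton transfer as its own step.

4

Step 1: Protonation of the alkene by H3O⁺: the π bond acts as the nucleophile and picks up H⁺, giving the more stable (Markovnikov) secondary carbocation. H2O is released.
Step 2: A hydride (H with its bonding pair) migrates from the adjacent sec-butyl carbon to the cationic centre — a 1,2-hydride shift — upgrading the secondary cation to a tertiary one.
Step 3: Nucleophilic capture of the cation by H2O produces the protonated alcohol (an oxonium ion).
Step 4: H2O removes a proton from the oxonium oxygen, regenerating H3O⁺ and giving the neutral alcohol.
Total: 4 elementary steps.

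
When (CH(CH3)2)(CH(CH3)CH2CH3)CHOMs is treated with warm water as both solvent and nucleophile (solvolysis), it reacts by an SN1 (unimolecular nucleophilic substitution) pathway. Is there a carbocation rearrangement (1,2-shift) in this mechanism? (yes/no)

yes

The first-formed carbocation is secondary.
The adjacent isopropyl carbon already bears 2 other carbon substituents and has a hydrogen to migrate; after a 1,2-hydride shift from that carbon the positive charge sits on a tertiary centre.
Tertiary is more stable than secondary, so the shift occurs.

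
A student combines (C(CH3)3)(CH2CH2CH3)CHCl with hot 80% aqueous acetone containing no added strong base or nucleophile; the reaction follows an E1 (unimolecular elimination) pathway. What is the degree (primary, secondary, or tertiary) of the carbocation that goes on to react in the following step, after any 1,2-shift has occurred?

Step 1: Unassisted departure of Cl⁻ (taking the C–Cl bonding pair) generates a secondary carbocation.
Step 2: A methyl group with its bonding pair migrates from the adjacent tert-butyl carbon to the cationic centre — a 1,2-methyl shift — upgrading the secondary cation to a tertiary one.
The cation rearranges from secondary to tertiary via a 1,2-methyl shift from the adjacent tert-butyl carbon; the tertiary cation is what reacts next.

tertiary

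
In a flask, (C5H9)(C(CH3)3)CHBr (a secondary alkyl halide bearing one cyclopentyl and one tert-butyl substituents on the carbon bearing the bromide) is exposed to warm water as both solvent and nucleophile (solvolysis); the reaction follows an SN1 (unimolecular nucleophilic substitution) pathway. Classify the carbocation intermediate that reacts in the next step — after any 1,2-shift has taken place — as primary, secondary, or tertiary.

tertiary

Step 1: Rate-determining heterolysis of the C–Br bond gives Br⁻ and a secondary carbocation.
Step 2: A hydride (H with its bonding pair) migrates from the adjacent cyclopentyl carbon to the cationic centre — a 1,2-hydride shift — upgrading the secondary cation to a tertiary one.
The cation rearranges from secondary to tertiary via a 1,2-hydride shift from the adjacent cyclopentyl carbon; the tertiary cation is what reacts next.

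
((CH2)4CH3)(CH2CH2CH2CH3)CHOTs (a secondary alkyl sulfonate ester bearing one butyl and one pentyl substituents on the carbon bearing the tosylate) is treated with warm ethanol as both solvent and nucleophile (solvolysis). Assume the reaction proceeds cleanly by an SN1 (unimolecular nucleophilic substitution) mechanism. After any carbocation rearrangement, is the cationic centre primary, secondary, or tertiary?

Step 1: Ionisation: the C–O σ-bond cleaves heterolytically; both bonding electrons depart with TsO⁻, leaving a secondary carbocation at the α-carbon.
No single 1,2-shift to an adjacent carbon would give a more-substituted cation, so no rearrangement occurs.

secondary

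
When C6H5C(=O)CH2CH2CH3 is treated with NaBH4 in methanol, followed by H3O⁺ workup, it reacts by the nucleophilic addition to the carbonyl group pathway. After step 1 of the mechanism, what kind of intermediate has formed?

tetrahedral alkoxide intermediate

Step 1: A lone pair / filled orbital on H⁻ (delivered from BH4⁻) attacks the electrophilic carbonyl carbon; the π(C=O) electrons shift onto oxygen, producing a tetrahedral alkoxide intermediate.
After step 1 the species present is a tetrahedral alkoxide intermediate.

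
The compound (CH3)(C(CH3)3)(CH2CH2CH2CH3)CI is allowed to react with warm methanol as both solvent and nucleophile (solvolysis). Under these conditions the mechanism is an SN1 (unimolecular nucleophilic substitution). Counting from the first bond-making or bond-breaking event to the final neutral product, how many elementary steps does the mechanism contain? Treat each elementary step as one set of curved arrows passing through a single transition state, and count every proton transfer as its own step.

3

Step 1: Unassisted departure of I⁻ (taking the C–I bonding pair) generates a tertiary carbocation.
(No 1,2-shift: no single shift to an adjacent carbon would give a more stable cation.)
Step 2: A lone pair on the oxygen of CH3OH attacks the carbocation, forming a new C–O σ-bond and an oxonium ion.
Step 3: A second solvent molecule removes the proton on oxygen, giving the neutral ether product.
Total: 3 elementary steps.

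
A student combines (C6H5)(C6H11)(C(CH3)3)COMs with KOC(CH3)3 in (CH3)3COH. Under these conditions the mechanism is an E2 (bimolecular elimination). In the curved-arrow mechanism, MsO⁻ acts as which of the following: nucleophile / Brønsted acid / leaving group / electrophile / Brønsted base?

leaving group

Step 1: In one step, (CH3)3CO⁻ pulls off a β-proton, the C–O bond cleaves, and a C=C double bond forms between the α- and β-carbons (E2, anti elimination).
MsO⁻ departs with both electrons of the breaking σ-bond — that is the definition of a leaving group.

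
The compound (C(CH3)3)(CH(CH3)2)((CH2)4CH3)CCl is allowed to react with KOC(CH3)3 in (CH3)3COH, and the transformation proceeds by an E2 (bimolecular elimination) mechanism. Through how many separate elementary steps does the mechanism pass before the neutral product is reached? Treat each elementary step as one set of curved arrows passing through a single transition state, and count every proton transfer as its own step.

1

Step 1: In one step, (CH3)3CO⁻ pulls off a β-proton, the C–Cl bond cleaves, and a C=C double bond forms between the α- and β-carbons (E2, anti elimination).
Total: 1 elementary step.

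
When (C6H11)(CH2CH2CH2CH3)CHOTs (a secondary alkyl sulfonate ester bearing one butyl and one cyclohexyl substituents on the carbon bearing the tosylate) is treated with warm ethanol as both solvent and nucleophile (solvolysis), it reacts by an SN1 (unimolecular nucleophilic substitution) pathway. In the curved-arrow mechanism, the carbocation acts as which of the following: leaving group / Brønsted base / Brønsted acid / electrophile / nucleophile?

Step 3: CH3CH2OH donates an oxygen lone pair into the empty p orbital of the cation, giving a protonated ether (an oxonium ion).
The carbocation accepts an electron pair into an empty or π* orbital — it is the electrophile.

electrophile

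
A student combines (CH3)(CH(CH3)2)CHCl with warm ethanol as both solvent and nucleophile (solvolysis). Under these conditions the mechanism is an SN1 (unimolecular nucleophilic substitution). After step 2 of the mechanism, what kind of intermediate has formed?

tertiary carbocation

Step 1: Ionisation: the C–Cl σ-bond cleaves heterolytically; both bonding electrons depart with Cl⁻, leaving a secondary carbocation at the α-carbon.
Step 2: A hydride (H with its bonding pair) migrates from the adjacent isopropyl carbon to the cationic centre — a 1,2-hydride shift — upgrading the secondary cation to a tertiary one.
After step 2 the species present is a tertiary carbocation.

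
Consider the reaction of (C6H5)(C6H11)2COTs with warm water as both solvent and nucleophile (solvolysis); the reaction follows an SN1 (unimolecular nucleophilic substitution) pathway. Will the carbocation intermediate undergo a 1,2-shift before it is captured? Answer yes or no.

no

The first-formed carbocation is tertiary.
No single 1,2-shift to an adjacent carbon would produce a more-substituted cation than the one already present, so no rearrangement occurs.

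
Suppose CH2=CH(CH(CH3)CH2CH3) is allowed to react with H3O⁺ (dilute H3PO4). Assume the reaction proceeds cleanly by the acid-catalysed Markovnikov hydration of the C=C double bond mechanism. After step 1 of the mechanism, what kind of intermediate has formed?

Step 1: The π electrons of the C=C bond attack a proton of H3O⁺; Markovnikov addition places the new C–H on the less-substituted alkene carbon, so the positive charge ends up on the more-substituted carbon — a secondary carbocation. H2O is released.
After step 1 the species present is a secondary carbocation.

secondary carbocation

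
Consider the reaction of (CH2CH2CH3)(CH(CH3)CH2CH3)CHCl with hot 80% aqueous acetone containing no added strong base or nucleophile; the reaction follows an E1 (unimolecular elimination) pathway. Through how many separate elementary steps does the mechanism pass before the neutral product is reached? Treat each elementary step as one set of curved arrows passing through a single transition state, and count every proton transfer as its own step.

Step 1: Unassisted departure of Cl⁻ (taking the C–Cl bonding pair) generates a secondary carbocation.
Step 2: A 1,2-hydride shift from the adjacent sec-butyl carbon moves the positive charge from the secondary centre to an adjacent carbon, generating a more stable tertiary carbocation.
Step 3: A water molecule (solvent) deprotonates a β-carbon; as the C–H bond breaks, those electrons form the new alkene π bond.
Total: 3 elementary steps.

3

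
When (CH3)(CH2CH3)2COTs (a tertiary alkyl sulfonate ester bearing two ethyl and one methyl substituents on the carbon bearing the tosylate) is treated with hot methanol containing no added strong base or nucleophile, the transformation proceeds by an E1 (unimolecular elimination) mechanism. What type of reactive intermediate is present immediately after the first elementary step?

tertiary carbocation

Step 1: Unassisted departure of TsO⁻ (taking the C–O bonding pair) generates a tertiary carbocation.
After step 1 the species present is a tertiary carbocation.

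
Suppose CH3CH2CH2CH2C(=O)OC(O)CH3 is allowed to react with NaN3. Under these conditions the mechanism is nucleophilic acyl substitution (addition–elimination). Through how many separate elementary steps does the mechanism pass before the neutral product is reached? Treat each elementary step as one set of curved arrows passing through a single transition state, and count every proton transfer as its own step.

Step 1: N3⁻ adds to the carbonyl carbon; the C=O π electrons shift onto oxygen and a tetrahedral alkoxide intermediate forms.
Step 2: An oxygen lone pair re-forms the C=O π bond as the C–O σ-bond breaks; CH3CO2⁻ is expelled.
Total: 2 elementary steps.

2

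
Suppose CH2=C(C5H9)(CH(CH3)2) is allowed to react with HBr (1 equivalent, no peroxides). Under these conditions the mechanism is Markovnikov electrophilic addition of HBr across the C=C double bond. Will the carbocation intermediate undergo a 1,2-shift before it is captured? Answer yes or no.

The first-formed carbocation is tertiary.
No single 1,2-shift to an adjacent carbon would produce a more-substituted cation than the one already present, so no rearrangement occurs.

no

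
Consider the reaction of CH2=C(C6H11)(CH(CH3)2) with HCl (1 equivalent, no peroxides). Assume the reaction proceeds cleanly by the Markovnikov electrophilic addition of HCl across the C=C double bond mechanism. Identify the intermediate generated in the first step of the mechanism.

tertiary carbocation

Step 1: The π electrons of the C=C bond attack a proton of HCl; Markovnikov addition places the new C–H on the less-substituted alkene carbon, so the positive charge ends up on the more-substituted carbon — a tertiary carbocation. The H–Cl bond breaks heterolytically, releasing Cl⁻.
After step 1 the species present is a tertiary carbocation.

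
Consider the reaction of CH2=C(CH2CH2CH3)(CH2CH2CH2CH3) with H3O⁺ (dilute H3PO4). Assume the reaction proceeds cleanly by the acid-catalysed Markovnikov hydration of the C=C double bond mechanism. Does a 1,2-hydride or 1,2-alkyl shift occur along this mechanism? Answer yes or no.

no

The first-formed carbocation is tertiary.
No single 1,2-shift to an adjacent carbon would produce a more-substituted cation than the one already present, so no rearrangement occurs.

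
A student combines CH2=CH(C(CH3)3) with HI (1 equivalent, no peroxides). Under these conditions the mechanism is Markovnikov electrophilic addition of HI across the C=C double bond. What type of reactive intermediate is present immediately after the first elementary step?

Step 1: Electrophilic addition begins with the π(C=C) electrons forming a bond to the proton of HI. Following Markovnikov's rule, the resulting cation is secondary. The H–I bond breaks heterolytically, releasing I⁻.
After step 1 the species present is a secondary carbocation.

secondary carbocation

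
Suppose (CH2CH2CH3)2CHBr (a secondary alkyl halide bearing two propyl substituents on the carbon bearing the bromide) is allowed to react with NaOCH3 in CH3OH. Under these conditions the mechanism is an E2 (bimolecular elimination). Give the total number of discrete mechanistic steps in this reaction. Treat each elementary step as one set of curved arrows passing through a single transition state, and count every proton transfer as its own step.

1

Step 1: The strong base CH3O⁻ removes a β-hydrogen; in the same concerted event the electrons of the breaking C–H bond form the new π(C=C) bond and the C–Br σ-bond breaks, expelling Br⁻. Anti-periplanar geometry; one transition state.
Total: 1 elementary step.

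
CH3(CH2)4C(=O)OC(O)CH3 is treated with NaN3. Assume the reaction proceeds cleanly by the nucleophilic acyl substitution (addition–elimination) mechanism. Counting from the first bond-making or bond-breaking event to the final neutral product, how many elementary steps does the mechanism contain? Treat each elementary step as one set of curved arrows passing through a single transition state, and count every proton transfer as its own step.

Step 1: N3⁻ adds to the carbonyl carbon; the C=O π electrons shift onto oxygen and a tetrahedral alkoxide intermediate forms.
Step 2: An oxygen lone pair re-forms the C=O π bond as the C–O σ-bond breaks; CH3CO2⁻ is expelled.
Total: 2 elementary steps.

2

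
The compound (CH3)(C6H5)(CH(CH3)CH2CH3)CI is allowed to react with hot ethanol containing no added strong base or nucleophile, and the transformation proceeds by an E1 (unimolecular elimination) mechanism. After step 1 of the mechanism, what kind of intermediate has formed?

Step 1: Unassisted departure of I⁻ (taking the C–I bonding pair) generates a tertiary carbocation.
After step 1 the species present is a tertiary carbocation.

tertiary carbocation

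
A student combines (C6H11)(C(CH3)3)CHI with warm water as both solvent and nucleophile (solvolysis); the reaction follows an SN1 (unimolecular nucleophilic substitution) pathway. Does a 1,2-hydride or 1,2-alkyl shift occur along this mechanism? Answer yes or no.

yes

The first-formed carbocation is secondary.
The adjacent cyclohexyl carbon already bears 2 other carbon substituents and has a hydrogen to migrate; after a 1,2-hydride shift from that carbon the positive charge sits on a tertiary centre.
Tertiary is more stable than secondary, so the shift occurs.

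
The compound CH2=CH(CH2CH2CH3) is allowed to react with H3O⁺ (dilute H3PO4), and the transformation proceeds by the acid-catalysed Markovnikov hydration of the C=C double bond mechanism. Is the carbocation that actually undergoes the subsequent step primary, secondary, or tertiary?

secondary

Step 1: The π electrons of the C=C bond attack a proton of H3O⁺; Markovnikov addition places the new C–H on the less-substituted alkene carbon, so the positive charge ends up on the more-substituted carbon — a secondary carbocation. H2O is released.
No single 1,2-shift to an adjacent carbon would give a more-substituted cation, so no rearrangement occurs.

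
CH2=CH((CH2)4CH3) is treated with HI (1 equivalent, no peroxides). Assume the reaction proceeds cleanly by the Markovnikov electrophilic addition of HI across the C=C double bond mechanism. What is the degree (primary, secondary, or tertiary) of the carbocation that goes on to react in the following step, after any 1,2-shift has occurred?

Step 1: The π electrons of the C=C bond attack a proton of HI; Markovnikov addition places the new C–H on the less-substituted alkene carbon, so the positive charge ends up on the more-substituted carbon — a secondary carbocation. The H–I bond breaks heterolytically, releasing I⁻.
No single 1,2-shift to an adjacent carbon would give a more-substituted cation, so no rearrangement occurs.

secondary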